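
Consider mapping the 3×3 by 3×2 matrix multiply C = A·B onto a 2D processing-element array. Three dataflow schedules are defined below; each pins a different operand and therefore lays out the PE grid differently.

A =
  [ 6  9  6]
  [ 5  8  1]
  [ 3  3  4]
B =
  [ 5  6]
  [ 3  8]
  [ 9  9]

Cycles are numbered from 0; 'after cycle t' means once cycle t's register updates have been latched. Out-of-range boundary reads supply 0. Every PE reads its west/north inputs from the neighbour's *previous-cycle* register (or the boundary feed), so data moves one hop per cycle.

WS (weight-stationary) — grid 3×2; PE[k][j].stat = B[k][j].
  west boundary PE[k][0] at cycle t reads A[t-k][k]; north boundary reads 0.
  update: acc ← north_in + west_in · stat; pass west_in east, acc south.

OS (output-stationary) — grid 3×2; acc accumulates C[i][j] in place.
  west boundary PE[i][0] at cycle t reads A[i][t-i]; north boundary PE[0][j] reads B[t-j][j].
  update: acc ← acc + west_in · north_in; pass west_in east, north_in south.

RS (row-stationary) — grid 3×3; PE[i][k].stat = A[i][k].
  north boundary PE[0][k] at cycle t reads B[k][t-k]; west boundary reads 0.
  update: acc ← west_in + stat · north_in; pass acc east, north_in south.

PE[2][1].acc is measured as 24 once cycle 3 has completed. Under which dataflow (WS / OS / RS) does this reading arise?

dataflow = RS

WS [3×2] PE[2][1] across cycles:
  after 0 — PE[2][1] acc=0, pass-E 0, pass-S 0
  after 1 — PE[2][1] acc=0, pass-E 0, pass-S 0
  after 2 — PE[2][1] acc=0, pass-E 0, pass-S 0
  after 3 — PE[2][1] acc=162, pass-E 6, pass-S 162
OS [3×2] PE[2][1] across cycles:
  after 0 — PE[2][1] acc=0, pass-E 0, pass-S 0
  after 1 — PE[2][1] acc=0, pass-E 0, pass-S 0
  after 2 — PE[2][1] acc=0, pass-E 0, pass-S 0
  after 3 — PE[2][1] acc=18, pass-E 3, pass-S 6
RS [3×3] PE[2][1] across cycles:
  after 0 — PE[2][1] acc=0, pass-E 0, pass-S 0
  after 1 — PE[2][1] acc=0, pass-E 0, pass-S 0
  after 2 — PE[2][1] acc=0, pass-E 0, pass-S 0
  after 3 — PE[2][1] acc=24, pass-E 24, pass-S 3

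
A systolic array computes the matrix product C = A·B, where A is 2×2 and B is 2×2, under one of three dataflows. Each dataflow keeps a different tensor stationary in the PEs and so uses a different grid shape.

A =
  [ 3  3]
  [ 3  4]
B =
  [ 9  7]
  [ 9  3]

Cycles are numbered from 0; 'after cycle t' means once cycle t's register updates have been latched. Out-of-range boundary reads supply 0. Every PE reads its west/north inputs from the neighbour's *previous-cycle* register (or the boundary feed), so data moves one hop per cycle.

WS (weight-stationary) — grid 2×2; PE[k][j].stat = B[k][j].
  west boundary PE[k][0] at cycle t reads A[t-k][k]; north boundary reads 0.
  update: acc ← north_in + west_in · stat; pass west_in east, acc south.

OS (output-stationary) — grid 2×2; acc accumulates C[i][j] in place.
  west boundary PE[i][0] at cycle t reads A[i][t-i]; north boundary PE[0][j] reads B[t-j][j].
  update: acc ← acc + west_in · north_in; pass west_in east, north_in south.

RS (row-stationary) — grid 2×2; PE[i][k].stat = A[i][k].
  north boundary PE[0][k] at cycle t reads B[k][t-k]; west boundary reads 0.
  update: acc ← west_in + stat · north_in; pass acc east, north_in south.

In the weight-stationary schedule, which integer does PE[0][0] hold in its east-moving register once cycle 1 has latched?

Tracing WS — 2×2 array, target PE[0][0]:
  [0] (0,0) acc=27 (h:3 v:27)
  [1] (0,0) acc=27 (h:3 v:27)

register = 3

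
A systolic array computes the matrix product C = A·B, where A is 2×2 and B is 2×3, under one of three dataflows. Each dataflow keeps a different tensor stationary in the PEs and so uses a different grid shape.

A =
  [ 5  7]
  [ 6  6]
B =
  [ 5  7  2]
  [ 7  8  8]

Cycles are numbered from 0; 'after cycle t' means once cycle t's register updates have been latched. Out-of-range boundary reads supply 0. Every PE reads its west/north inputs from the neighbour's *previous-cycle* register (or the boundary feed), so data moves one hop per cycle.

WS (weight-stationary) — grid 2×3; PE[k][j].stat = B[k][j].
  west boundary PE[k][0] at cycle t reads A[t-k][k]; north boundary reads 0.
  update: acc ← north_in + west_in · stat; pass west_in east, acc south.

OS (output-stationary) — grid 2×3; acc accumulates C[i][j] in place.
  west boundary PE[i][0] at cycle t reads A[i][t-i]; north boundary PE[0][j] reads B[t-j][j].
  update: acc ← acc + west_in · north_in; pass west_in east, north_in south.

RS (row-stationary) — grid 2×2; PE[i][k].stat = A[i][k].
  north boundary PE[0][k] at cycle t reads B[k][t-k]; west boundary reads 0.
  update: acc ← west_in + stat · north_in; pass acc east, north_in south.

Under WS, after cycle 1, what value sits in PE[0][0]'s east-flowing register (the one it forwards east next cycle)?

Tracing WS — 2×3 array, target PE[0][0]:
  c0 r0c0: 25 / 5 / 25
  c1 r0c0: 30 / 6 / 30

register = 6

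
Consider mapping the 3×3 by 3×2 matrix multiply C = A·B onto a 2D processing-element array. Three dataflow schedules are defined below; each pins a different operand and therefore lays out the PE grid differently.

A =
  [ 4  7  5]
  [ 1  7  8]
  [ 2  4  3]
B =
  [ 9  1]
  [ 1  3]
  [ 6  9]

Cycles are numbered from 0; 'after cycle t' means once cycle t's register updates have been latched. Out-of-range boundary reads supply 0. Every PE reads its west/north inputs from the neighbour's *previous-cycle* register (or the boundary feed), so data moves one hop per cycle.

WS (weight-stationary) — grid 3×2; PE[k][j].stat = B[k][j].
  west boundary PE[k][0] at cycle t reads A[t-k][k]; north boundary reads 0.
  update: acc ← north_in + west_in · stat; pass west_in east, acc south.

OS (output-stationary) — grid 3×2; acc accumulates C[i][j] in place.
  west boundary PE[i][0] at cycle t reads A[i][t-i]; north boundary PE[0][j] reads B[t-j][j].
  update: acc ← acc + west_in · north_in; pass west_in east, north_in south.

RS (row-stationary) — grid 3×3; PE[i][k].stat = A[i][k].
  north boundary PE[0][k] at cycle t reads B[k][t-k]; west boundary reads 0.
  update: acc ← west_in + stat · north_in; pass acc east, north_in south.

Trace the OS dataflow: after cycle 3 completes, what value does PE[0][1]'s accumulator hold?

Tracing OS — 3×2 array, target PE[0][1]:
  cycle 0: PE[0][0] → acc 36, east 4, south 9
  cycle 0: PE[0][1] → acc 0, east 0, south 0
  cycle 1: PE[0][0] → acc 43, east 7, south 1
  cycle 1: PE[0][1] → acc 4, east 4, south 1
  cycle 2: PE[0][0] → acc 73, east 5, south 6
  cycle 2: PE[0][1] → acc 25, east 7, south 3
  cycle 3: PE[0][0] → acc 73, east 0, south 0
  cycle 3: PE[0][1] → acc 70, east 5, south 9

PE[0][1].acc = 70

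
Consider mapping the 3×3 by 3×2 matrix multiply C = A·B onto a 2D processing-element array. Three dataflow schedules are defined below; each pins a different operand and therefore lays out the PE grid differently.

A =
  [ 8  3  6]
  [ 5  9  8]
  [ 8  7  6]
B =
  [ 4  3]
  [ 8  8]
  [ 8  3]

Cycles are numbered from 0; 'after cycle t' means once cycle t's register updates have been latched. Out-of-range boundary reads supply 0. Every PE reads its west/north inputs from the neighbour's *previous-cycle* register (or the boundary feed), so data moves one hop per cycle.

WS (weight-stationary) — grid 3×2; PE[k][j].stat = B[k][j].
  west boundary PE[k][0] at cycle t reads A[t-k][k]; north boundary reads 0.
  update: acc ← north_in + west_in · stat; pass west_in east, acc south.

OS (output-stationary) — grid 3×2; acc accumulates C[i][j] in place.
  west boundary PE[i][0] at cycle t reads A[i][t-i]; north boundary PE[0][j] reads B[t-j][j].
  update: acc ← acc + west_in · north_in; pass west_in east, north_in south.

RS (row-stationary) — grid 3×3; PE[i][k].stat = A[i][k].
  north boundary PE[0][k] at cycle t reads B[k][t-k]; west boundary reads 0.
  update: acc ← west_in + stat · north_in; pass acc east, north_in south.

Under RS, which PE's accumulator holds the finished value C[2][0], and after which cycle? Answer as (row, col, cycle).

Under RS, C[2][0] lands at PE[2][2]:
  [0] (2,2) acc=0 (h:0 v:0)
  [1] (2,2) acc=0 (h:0 v:0)
  [2] (2,2) acc=0 (h:0 v:0)
  [3] (2,2) acc=0 (h:0 v:0)
  [4] (2,2) acc=136 (h:136 v:8)

(row, col, cycle) = (2, 2, 4)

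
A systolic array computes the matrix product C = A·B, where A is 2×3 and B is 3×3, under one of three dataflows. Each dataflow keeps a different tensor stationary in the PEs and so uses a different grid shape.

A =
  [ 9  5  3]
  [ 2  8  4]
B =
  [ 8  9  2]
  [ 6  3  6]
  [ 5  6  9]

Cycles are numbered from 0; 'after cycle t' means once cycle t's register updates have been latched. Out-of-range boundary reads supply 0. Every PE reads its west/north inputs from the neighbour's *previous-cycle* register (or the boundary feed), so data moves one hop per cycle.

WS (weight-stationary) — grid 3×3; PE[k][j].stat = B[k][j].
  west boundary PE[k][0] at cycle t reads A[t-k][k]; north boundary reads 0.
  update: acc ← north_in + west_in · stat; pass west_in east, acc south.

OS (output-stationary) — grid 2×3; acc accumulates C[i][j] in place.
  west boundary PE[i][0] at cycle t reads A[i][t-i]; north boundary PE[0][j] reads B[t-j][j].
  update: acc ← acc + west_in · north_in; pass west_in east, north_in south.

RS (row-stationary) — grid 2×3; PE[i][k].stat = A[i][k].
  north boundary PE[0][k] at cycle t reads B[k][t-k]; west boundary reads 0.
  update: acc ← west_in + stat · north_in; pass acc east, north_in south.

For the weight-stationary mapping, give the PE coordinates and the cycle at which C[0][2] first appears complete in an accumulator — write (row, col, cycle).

(row, col, cycle) = (2, 2, 4)

Under WS, C[0][2] lands at PE[2][2]:
  step 0 · PE2,2: acc=0; fwd→0 fwd↓0
  step 1 · PE2,2: acc=0; fwd→0 fwd↓0
  step 2 · PE2,2: acc=0; fwd→0 fwd↓0
  step 3 · PE2,2: acc=0; fwd→0 fwd↓0
  step 4 · PE2,2: acc=75; fwd→3 fwd↓75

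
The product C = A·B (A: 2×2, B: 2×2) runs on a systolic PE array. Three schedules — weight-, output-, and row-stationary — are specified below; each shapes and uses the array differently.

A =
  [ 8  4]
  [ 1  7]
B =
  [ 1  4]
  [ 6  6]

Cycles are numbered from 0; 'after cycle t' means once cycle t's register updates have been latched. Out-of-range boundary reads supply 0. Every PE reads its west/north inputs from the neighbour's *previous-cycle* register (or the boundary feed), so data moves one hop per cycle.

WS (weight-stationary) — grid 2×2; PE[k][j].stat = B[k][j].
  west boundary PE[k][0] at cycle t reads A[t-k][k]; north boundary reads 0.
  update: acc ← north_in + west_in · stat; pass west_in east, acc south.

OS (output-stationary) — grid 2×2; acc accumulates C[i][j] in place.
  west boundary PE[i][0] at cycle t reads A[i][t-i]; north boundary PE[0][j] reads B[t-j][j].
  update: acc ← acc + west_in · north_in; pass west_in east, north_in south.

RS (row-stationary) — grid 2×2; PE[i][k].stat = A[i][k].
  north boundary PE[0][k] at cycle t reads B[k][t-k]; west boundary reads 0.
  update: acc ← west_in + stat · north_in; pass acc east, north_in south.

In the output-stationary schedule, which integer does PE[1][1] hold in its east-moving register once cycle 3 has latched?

register = 7

OS on a 2×2 grid — tracing PE[1][1] and its feeders:
  cycle 0: PE[0][1] → acc 0, east 0, south 0
  cycle 0: PE[1][0] → acc 0, east 0, south 0
  cycle 0: PE[1][1] → acc 0, east 0, south 0
  cycle 1: PE[0][1] → acc 32, east 8, south 4
  cycle 1: PE[1][0] → acc 1, east 1, south 1
  cycle 1: PE[1][1] → acc 0, east 0, south 0
  cycle 2: PE[0][1] → acc 56, east 4, south 6
  cycle 2: PE[1][0] → acc 43, east 7, south 6
  cycle 2: PE[1][1] → acc 4, east 1, south 4
  cycle 3: PE[0][1] → acc 56, east 0, south 0
  cycle 3: PE[1][0] → acc 43, east 0, south 0
  cycle 3: PE[1][1] → acc 46, east 7, south 6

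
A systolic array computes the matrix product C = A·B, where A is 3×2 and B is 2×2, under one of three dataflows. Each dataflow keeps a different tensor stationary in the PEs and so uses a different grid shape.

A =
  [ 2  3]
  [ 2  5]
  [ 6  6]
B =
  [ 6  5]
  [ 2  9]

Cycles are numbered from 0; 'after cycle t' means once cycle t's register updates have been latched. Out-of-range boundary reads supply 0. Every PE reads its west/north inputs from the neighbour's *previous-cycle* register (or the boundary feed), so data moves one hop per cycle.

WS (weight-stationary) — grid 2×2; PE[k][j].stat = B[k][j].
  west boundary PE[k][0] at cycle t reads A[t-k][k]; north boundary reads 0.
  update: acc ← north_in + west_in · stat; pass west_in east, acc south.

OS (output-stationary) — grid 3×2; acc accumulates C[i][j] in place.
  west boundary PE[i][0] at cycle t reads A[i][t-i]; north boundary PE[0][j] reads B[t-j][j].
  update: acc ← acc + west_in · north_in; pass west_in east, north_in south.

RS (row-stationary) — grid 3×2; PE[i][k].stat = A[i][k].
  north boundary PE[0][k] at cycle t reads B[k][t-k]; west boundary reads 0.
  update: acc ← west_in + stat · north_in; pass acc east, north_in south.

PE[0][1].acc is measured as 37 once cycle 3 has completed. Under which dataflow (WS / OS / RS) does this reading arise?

dataflow = OS

WS (2×2 grid), PE[0][1]:
  @0  [0,1]  acc 0  |  →0  ↓0
  @1  [0,1]  acc 10  |  →2  ↓10
  @2  [0,1]  acc 10  |  →2  ↓10
  @3  [0,1]  acc 30  |  →6  ↓30
OS (3×2 grid), PE[0][1]:
  @0  [0,1]  acc 0  |  →0  ↓0
  @1  [0,1]  acc 10  |  →2  ↓5
  @2  [0,1]  acc 37  |  →3  ↓9
  @3  [0,1]  acc 37  |  →0  ↓0
RS (3×2 grid), PE[0][1]:
  @0  [0,1]  acc 0  |  →0  ↓0
  @1  [0,1]  acc 18  |  →18  ↓2
  @2  [0,1]  acc 37  |  →37  ↓9
  @3  [0,1]  acc 0  |  →0  ↓0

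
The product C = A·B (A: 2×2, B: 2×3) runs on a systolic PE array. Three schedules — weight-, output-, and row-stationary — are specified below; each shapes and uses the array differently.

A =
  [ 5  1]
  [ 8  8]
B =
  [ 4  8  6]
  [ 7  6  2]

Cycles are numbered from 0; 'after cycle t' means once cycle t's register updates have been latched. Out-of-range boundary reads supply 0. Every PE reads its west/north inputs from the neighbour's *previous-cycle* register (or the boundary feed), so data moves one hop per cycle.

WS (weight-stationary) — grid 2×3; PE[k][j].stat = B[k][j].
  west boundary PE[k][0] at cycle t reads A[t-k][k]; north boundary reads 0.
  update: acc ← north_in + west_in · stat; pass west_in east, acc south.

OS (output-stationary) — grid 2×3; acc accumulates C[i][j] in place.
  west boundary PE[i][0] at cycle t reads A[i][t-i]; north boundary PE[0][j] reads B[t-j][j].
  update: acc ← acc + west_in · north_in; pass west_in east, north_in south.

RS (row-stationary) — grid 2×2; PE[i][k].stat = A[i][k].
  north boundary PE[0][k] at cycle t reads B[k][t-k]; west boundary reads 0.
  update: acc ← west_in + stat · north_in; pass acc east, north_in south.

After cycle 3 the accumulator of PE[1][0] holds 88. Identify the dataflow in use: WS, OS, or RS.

Under WS (2×3), PE[1][0]:
  t=0 PE[1][0]: acc=0 h=0 v=0
  t=1 PE[1][0]: acc=27 h=1 v=27
  t=2 PE[1][0]: acc=88 h=8 v=88
  t=3 PE[1][0]: acc=0 h=0 v=0
Under OS (2×3), PE[1][0]:
  t=0 PE[1][0]: acc=0 h=0 v=0
  t=1 PE[1][0]: acc=32 h=8 v=4
  t=2 PE[1][0]: acc=88 h=8 v=7
  t=3 PE[1][0]: acc=88 h=0 v=0
Under RS (2×2), PE[1][0]:
  t=0 PE[1][0]: acc=0 h=0 v=0
  t=1 PE[1][0]: acc=32 h=32 v=4
  t=2 PE[1][0]: acc=64 h=64 v=8
  t=3 PE[1][0]: acc=48 h=48 v=6

dataflow = OS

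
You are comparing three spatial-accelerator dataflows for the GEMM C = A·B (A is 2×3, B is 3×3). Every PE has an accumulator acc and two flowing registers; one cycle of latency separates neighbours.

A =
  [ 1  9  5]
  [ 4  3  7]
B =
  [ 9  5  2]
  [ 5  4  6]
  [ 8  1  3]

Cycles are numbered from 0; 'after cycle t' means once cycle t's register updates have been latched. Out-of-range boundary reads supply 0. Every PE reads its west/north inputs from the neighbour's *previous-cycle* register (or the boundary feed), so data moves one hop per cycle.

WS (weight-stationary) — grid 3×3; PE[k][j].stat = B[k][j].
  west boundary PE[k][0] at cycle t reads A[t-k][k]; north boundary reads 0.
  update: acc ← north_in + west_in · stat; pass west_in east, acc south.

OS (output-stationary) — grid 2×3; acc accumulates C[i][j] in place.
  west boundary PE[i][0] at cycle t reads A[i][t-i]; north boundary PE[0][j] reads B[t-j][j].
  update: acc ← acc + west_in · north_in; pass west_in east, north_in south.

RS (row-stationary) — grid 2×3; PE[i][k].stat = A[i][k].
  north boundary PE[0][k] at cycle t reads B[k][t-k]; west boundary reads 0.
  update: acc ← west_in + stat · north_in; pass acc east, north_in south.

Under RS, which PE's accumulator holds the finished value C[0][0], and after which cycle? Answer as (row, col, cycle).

RS — PE[0][2] is where C[0][0] collects:
  @0  [0,2]  acc 0  |  →0  ↓0
  @1  [0,2]  acc 0  |  →0  ↓0
  @2  [0,2]  acc 94  |  →94  ↓8

(row, col, cycle) = (0, 2, 2)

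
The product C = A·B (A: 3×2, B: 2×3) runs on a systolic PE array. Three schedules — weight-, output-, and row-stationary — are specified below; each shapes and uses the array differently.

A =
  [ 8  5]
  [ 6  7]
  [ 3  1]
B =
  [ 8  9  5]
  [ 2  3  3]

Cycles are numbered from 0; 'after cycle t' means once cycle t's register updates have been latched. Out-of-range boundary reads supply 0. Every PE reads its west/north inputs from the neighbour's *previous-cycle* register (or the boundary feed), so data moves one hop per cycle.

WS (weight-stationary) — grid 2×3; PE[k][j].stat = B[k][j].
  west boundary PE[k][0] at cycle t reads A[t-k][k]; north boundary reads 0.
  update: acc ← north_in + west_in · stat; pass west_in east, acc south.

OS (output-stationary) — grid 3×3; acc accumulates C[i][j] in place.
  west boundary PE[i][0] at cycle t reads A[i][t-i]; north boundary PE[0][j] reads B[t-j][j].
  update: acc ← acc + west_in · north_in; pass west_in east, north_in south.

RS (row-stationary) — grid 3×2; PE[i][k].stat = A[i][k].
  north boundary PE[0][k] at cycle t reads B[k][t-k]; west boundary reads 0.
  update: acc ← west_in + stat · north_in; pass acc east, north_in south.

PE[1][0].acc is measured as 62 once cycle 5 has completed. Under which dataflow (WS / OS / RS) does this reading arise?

WS (2×3 grid), PE[1][0]:
  c0 r1c0: 0 / 0 / 0
  c1 r1c0: 74 / 5 / 74
  c2 r1c0: 62 / 7 / 62
  c3 r1c0: 26 / 1 / 26
  c4 r1c0: 0 / 0 / 0
  c5 r1c0: 0 / 0 / 0
OS (3×3 grid), PE[1][0]:
  c0 r1c0: 0 / 0 / 0
  c1 r1c0: 48 / 6 / 8
  c2 r1c0: 62 / 7 / 2
  c3 r1c0: 62 / 0 / 0
  c4 r1c0: 62 / 0 / 0
  c5 r1c0: 62 / 0 / 0
RS (3×2 grid), PE[1][0]:
  c0 r1c0: 0 / 0 / 0
  c1 r1c0: 48 / 48 / 8
  c2 r1c0: 54 / 54 / 9
  c3 r1c0: 30 / 30 / 5
  c4 r1c0: 0 / 0 / 0
  c5 r1c0: 0 / 0 / 0

dataflow = OS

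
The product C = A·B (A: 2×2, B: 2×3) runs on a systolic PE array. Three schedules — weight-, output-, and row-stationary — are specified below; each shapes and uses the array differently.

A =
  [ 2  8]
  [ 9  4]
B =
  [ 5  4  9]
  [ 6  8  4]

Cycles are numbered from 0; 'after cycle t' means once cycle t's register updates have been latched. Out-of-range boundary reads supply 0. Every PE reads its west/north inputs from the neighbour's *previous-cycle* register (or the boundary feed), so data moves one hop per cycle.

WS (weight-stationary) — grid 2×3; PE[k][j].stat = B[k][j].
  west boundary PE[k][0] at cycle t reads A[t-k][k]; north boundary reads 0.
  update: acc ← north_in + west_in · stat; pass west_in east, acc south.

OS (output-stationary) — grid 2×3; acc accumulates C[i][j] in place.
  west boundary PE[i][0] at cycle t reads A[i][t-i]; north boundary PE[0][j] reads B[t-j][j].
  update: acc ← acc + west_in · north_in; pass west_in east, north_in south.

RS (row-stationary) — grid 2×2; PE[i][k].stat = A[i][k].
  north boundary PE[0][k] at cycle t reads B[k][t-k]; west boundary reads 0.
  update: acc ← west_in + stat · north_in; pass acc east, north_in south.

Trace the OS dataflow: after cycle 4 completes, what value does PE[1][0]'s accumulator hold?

OS 2×3: PE[1][0] cycle-by-cycle (with neighbour feeds):
  0: (0,0).acc=10  regs=<2,5>
  0: (1,0).acc=0  regs=<0,0>
  1: (0,0).acc=58  regs=<8,6>
  1: (1,0).acc=45  regs=<9,5>
  2: (0,0).acc=58  regs=<0,0>
  2: (1,0).acc=69  regs=<4,6>
  3: (0,0).acc=58  regs=<0,0>
  3: (1,0).acc=69  regs=<0,0>
  4: (0,0).acc=58  regs=<0,0>
  4: (1,0).acc=69  regs=<0,0>

PE[1][0].acc = 69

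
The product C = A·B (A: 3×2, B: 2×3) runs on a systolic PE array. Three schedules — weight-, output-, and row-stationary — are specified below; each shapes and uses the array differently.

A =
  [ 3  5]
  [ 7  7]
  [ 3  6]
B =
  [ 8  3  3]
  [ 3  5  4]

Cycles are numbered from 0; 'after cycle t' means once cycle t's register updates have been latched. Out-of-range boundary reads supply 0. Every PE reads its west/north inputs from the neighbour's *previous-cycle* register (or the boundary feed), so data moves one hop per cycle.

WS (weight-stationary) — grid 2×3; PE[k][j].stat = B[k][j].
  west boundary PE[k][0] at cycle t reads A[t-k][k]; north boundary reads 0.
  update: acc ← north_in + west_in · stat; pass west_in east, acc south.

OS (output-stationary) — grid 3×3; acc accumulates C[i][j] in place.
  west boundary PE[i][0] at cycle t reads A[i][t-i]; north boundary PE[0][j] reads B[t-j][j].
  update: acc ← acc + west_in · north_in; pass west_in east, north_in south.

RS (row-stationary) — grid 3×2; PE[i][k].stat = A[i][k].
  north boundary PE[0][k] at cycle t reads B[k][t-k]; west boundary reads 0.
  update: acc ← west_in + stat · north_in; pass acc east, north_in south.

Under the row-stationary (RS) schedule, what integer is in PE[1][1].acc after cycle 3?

PE[1][1].acc = 56

RS on a 3×2 grid — tracing PE[1][1] and its feeders:
  step 0 · PE0,1: acc=0; fwd→0 fwd↓0
  step 0 · PE1,0: acc=0; fwd→0 fwd↓0
  step 0 · PE1,1: acc=0; fwd→0 fwd↓0
  step 1 · PE0,1: acc=39; fwd→39 fwd↓3
  step 1 · PE1,0: acc=56; fwd→56 fwd↓8
  step 1 · PE1,1: acc=0; fwd→0 fwd↓0
  step 2 · PE0,1: acc=34; fwd→34 fwd↓5
  step 2 · PE1,0: acc=21; fwd→21 fwd↓3
  step 2 · PE1,1: acc=77; fwd→77 fwd↓3
  step 3 · PE0,1: acc=29; fwd→29 fwd↓4
  step 3 · PE1,0: acc=21; fwd→21 fwd↓3
  step 3 · PE1,1: acc=56; fwd→56 fwd↓5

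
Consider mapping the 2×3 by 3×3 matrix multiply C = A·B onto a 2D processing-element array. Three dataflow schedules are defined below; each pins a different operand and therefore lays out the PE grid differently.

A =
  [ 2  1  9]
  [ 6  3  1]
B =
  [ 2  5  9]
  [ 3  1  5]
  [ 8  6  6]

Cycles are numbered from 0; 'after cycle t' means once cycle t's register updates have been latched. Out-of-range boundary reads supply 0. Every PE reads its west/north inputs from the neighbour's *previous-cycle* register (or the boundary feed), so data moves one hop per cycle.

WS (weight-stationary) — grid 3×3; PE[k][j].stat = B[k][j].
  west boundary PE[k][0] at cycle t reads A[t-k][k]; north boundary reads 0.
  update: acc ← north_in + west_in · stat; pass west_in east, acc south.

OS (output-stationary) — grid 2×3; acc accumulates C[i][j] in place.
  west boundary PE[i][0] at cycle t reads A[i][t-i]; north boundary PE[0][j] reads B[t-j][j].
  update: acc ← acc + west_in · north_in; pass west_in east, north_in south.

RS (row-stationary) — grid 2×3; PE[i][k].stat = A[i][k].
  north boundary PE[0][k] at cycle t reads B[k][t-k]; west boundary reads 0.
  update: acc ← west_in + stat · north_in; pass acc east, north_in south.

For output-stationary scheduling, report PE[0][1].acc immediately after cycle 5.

OS (2×3). Following PE[0][1] plus its west/north inputs:
  c0 r0c0: 4 / 2 / 2
  c0 r0c1: 0 / 0 / 0
  c1 r0c0: 7 / 1 / 3
  c1 r0c1: 10 / 2 / 5
  c2 r0c0: 79 / 9 / 8
  c2 r0c1: 11 / 1 / 1
  c3 r0c0: 79 / 0 / 0
  c3 r0c1: 65 / 9 / 6
  c4 r0c0: 79 / 0 / 0
  c4 r0c1: 65 / 0 / 0
  c5 r0c0: 79 / 0 / 0
  c5 r0c1: 65 / 0 / 0

PE[0][1].acc = 65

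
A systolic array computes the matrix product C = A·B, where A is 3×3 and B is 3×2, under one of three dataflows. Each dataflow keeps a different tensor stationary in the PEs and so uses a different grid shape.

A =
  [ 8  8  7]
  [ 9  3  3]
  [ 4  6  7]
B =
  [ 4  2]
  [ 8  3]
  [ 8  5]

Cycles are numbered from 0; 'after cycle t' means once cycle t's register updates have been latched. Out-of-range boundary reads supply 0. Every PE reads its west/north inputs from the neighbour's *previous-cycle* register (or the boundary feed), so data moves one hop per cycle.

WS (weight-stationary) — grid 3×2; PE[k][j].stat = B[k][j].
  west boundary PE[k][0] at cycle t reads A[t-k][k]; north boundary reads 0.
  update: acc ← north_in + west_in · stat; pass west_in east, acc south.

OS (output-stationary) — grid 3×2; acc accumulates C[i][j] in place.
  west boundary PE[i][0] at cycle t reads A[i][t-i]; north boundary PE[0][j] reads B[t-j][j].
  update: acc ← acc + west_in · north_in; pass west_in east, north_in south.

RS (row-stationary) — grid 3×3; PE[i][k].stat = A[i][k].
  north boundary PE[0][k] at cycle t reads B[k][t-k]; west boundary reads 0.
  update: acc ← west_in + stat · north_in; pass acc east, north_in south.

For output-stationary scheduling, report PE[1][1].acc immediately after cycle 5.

PE[1][1].acc = 42

Tracing OS — 3×2 array, target PE[1][1]:
  @0  [0,1]  acc 0  |  →0  ↓0
  @0  [1,0]  acc 0  |  →0  ↓0
  @0  [1,1]  acc 0  |  →0  ↓0
  @1  [0,1]  acc 16  |  →8  ↓2
  @1  [1,0]  acc 36  |  →9  ↓4
  @1  [1,1]  acc 0  |  →0  ↓0
  @2  [0,1]  acc 40  |  →8  ↓3
  @2  [1,0]  acc 60  |  →3  ↓8
  @2  [1,1]  acc 18  |  →9  ↓2
  @3  [0,1]  acc 75  |  →7  ↓5
  @3  [1,0]  acc 84  |  →3  ↓8
  @3  [1,1]  acc 27  |  →3  ↓3
  @4  [0,1]  acc 75  |  →0  ↓0
  @4  [1,0]  acc 84  |  →0  ↓0
  @4  [1,1]  acc 42  |  →3  ↓5
  @5  [0,1]  acc 75  |  →0  ↓0
  @5  [1,0]  acc 84  |  →0  ↓0
  @5  [1,1]  acc 42  |  →0  ↓0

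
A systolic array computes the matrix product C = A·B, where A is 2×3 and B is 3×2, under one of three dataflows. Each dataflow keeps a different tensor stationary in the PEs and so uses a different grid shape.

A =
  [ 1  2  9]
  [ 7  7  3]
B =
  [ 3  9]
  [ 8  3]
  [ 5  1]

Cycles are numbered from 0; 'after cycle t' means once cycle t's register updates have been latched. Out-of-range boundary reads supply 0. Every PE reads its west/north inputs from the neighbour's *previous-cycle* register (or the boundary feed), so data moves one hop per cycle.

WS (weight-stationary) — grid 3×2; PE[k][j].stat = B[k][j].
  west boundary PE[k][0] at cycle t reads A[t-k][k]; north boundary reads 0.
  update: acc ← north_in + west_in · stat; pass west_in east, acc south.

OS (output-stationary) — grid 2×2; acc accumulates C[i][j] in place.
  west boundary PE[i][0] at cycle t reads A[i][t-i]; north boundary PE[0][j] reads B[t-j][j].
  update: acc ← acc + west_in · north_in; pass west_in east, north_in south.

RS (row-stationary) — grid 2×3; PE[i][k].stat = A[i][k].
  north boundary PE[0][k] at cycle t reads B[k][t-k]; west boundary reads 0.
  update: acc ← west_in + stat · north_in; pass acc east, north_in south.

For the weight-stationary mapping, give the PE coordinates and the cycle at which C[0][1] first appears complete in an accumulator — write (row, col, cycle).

(row, col, cycle) = (2, 1, 3)

Under WS, C[0][1] lands at PE[2][1]:
  step 0 · PE2,1: acc=0; fwd→0 fwd↓0
  step 1 · PE2,1: acc=0; fwd→0 fwd↓0
  step 2 · PE2,1: acc=0; fwd→0 fwd↓0
  step 3 · PE2,1: acc=24; fwd→9 fwd↓24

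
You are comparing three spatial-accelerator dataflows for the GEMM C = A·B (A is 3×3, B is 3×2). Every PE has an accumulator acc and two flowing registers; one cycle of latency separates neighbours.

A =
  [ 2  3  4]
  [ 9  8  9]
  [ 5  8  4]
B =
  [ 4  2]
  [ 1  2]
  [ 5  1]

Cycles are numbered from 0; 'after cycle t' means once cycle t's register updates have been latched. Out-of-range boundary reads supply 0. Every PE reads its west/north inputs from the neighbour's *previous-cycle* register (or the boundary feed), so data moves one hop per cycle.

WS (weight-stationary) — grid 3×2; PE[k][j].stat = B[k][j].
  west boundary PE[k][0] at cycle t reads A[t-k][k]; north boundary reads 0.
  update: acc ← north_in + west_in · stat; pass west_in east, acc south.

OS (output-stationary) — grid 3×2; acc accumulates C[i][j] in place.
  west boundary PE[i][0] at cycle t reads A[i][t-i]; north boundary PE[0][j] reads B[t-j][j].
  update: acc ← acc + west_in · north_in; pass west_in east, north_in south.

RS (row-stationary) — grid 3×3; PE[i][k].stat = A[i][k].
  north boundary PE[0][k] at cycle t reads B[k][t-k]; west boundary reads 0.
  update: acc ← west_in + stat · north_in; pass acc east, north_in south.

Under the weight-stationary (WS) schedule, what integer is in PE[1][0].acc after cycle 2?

WS 3×2: PE[1][0] cycle-by-cycle (with neighbour feeds):
  @0  [0,0]  acc 8  |  →2  ↓8
  @0  [1,0]  acc 0  |  →0  ↓0
  @1  [0,0]  acc 36  |  →9  ↓36
  @1  [1,0]  acc 11  |  →3  ↓11
  @2  [0,0]  acc 20  |  →5  ↓20
  @2  [1,0]  acc 44  |  →8  ↓44

PE[1][0].acc = 44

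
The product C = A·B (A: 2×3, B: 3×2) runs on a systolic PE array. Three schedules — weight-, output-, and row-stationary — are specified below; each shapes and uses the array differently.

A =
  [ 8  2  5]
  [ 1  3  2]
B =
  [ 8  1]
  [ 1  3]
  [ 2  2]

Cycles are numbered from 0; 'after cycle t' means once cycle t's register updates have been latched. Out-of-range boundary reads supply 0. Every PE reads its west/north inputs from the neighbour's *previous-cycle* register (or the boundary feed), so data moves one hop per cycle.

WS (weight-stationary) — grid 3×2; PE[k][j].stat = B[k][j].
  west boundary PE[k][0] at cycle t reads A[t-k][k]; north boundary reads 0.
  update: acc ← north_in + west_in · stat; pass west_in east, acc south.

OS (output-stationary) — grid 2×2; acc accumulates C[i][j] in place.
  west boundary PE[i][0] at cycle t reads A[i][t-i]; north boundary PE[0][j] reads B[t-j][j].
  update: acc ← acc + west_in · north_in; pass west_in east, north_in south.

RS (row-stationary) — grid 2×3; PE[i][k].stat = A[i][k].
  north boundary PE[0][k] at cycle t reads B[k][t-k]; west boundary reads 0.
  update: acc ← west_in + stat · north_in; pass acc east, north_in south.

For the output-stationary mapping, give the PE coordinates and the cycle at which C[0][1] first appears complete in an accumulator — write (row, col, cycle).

Under OS, C[0][1] lands at PE[0][1]:
  0: (0,1).acc=0  regs=<0,0>
  1: (0,1).acc=8  regs=<8,1>
  2: (0,1).acc=14  regs=<2,3>
  3: (0,1).acc=24  regs=<5,2>

(row, col, cycle) = (0, 1, 3)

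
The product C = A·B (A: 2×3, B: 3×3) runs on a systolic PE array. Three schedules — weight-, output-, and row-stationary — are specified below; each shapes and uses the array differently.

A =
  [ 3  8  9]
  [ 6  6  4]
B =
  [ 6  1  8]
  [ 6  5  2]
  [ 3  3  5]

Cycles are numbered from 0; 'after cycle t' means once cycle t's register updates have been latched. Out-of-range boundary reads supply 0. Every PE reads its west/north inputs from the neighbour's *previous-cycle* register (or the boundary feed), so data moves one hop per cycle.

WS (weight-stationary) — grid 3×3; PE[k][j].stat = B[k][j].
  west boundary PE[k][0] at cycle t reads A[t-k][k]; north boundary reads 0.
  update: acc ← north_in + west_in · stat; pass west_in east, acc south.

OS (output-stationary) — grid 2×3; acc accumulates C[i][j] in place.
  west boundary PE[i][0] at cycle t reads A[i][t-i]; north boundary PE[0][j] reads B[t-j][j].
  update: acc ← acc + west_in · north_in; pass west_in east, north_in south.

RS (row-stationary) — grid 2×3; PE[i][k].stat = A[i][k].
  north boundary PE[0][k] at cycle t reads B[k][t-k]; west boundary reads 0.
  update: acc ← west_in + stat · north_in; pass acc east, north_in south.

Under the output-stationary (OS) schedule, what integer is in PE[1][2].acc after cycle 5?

PE[1][2].acc = 80

OS (2×3). Following PE[1][2] plus its west/north inputs:
  cycle 0: PE[0][2] → acc 0, east 0, south 0
  cycle 0: PE[1][1] → acc 0, east 0, south 0
  cycle 0: PE[1][2] → acc 0, east 0, south 0
  cycle 1: PE[0][2] → acc 0, east 0, south 0
  cycle 1: PE[1][1] → acc 0, east 0, south 0
  cycle 1: PE[1][2] → acc 0, east 0, south 0
  cycle 2: PE[0][2] → acc 24, east 3, south 8
  cycle 2: PE[1][1] → acc 6, east 6, south 1
  cycle 2: PE[1][2] → acc 0, east 0, south 0
  cycle 3: PE[0][2] → acc 40, east 8, south 2
  cycle 3: PE[1][1] → acc 36, east 6, south 5
  cycle 3: PE[1][2] → acc 48, east 6, south 8
  cycle 4: PE[0][2] → acc 85, east 9, south 5
  cycle 4: PE[1][1] → acc 48, east 4, south 3
  cycle 4: PE[1][2] → acc 60, east 6, south 2
  cycle 5: PE[0][2] → acc 85, east 0, south 0
  cycle 5: PE[1][1] → acc 48, east 0, south 0
  cycle 5: PE[1][2] → acc 80, east 4, south 5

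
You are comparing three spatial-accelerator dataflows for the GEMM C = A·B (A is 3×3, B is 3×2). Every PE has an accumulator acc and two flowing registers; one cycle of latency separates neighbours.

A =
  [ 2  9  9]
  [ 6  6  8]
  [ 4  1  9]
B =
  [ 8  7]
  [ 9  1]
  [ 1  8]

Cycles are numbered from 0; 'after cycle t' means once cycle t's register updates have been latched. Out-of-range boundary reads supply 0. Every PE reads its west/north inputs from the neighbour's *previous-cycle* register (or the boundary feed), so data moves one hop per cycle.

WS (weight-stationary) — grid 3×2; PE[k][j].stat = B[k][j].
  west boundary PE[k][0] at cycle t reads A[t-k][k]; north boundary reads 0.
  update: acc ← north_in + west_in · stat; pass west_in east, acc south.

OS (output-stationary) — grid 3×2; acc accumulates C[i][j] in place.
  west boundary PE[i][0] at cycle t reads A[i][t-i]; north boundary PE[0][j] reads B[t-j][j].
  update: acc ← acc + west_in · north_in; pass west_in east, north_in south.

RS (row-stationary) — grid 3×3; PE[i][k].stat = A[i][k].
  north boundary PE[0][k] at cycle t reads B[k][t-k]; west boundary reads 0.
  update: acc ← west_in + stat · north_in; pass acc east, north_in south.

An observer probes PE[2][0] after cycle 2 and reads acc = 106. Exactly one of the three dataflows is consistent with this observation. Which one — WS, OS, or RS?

dataflow = WS

WS [3×2] PE[2][0] across cycles:
  [0] (2,0) acc=0 (h:0 v:0)
  [1] (2,0) acc=0 (h:0 v:0)
  [2] (2,0) acc=106 (h:9 v:106)
OS [3×2] PE[2][0] across cycles:
  [0] (2,0) acc=0 (h:0 v:0)
  [1] (2,0) acc=0 (h:0 v:0)
  [2] (2,0) acc=32 (h:4 v:8)
RS [3×3] PE[2][0] across cycles:
  [0] (2,0) acc=0 (h:0 v:0)
  [1] (2,0) acc=0 (h:0 v:0)
  [2] (2,0) acc=32 (h:32 v:8)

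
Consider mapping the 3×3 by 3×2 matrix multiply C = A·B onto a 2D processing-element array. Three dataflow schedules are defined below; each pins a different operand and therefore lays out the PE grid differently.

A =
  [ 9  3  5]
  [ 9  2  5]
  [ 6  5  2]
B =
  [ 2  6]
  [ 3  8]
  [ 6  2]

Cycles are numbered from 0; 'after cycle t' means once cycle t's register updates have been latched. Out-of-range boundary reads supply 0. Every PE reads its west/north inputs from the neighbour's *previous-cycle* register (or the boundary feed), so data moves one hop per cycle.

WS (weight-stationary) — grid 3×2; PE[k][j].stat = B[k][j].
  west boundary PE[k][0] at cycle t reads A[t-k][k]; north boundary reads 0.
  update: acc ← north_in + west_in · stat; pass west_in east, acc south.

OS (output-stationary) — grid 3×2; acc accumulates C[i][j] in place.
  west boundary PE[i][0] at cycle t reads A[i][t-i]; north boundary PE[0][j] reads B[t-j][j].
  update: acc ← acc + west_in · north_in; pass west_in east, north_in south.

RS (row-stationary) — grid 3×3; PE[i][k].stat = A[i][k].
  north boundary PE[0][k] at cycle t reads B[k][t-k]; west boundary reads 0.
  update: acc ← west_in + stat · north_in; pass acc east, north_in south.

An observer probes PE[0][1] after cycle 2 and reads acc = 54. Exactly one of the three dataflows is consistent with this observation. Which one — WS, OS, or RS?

— WS: 3×2; PE[0][1] trace:
  step 0 · PE0,1: acc=0; fwd→0 fwd↓0
  step 1 · PE0,1: acc=54; fwd→9 fwd↓54
  step 2 · PE0,1: acc=54; fwd→9 fwd↓54
— OS: 3×2; PE[0][1] trace:
  step 0 · PE0,1: acc=0; fwd→0 fwd↓0
  step 1 · PE0,1: acc=54; fwd→9 fwd↓6
  step 2 · PE0,1: acc=78; fwd→3 fwd↓8
— RS: 3×3; PE[0][1] trace:
  step 0 · PE0,1: acc=0; fwd→0 fwd↓0
  step 1 · PE0,1: acc=27; fwd→27 fwd↓3
  step 2 · PE0,1: acc=78; fwd→78 fwd↓8

dataflow = WS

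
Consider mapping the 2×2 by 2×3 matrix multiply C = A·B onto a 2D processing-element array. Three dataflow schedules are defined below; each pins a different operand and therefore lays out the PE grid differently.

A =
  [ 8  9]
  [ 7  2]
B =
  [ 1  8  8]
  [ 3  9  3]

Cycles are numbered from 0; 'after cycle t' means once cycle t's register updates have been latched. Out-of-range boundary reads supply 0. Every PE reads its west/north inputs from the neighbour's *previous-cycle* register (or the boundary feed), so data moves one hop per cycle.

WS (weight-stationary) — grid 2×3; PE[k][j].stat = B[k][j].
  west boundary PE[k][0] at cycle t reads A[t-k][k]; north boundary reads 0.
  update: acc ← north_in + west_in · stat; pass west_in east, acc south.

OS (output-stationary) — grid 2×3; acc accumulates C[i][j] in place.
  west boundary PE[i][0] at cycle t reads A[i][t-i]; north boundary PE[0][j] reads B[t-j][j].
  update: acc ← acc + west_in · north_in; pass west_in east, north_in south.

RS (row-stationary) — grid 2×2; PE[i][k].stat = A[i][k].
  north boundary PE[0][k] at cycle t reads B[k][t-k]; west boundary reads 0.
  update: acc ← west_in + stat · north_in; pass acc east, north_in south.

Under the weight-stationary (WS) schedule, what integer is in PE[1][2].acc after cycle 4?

WS on a 2×3 grid — tracing PE[1][2] and its feeders:
  cycle 0: PE[0][2] → acc 0, east 0, south 0
  cycle 0: PE[1][1] → acc 0, east 0, south 0
  cycle 0: PE[1][2] → acc 0, east 0, south 0
  cycle 1: PE[0][2] → acc 0, east 0, south 0
  cycle 1: PE[1][1] → acc 0, east 0, south 0
  cycle 1: PE[1][2] → acc 0, east 0, south 0
  cycle 2: PE[0][2] → acc 64, east 8, south 64
  cycle 2: PE[1][1] → acc 145, east 9, south 145
  cycle 2: PE[1][2] → acc 0, east 0, south 0
  cycle 3: PE[0][2] → acc 56, east 7, south 56
  cycle 3: PE[1][1] → acc 74, east 2, south 74
  cycle 3: PE[1][2] → acc 91, east 9, south 91
  cycle 4: PE[0][2] → acc 0, east 0, south 0
  cycle 4: PE[1][1] → acc 0, east 0, south 0
  cycle 4: PE[1][2] → acc 62, east 2, south 62

PE[1][2].acc = 62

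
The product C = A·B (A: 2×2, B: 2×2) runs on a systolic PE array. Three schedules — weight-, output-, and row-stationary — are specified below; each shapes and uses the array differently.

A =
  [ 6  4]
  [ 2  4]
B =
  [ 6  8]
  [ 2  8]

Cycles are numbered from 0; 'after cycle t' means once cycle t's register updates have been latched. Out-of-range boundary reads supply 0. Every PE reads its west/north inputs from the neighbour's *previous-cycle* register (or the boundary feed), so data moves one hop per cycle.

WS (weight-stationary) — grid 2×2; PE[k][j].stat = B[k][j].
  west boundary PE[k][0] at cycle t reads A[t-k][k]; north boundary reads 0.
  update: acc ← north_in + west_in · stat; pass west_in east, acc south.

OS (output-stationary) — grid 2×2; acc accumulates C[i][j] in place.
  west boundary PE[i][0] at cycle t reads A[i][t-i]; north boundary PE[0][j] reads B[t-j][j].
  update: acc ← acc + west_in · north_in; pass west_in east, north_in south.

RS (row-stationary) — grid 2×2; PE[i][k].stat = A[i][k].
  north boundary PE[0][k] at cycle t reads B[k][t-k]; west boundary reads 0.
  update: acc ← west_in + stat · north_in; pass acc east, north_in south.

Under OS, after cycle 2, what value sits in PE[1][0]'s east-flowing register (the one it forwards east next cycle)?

OS 2×2: PE[1][0] cycle-by-cycle (with neighbour feeds):
  0: (0,0).acc=36  regs=<6,6>
  0: (1,0).acc=0  regs=<0,0>
  1: (0,0).acc=44  regs=<4,2>
  1: (1,0).acc=12  regs=<2,6>
  2: (0,0).acc=44  regs=<0,0>
  2: (1,0).acc=20  regs=<4,2>

register = 4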